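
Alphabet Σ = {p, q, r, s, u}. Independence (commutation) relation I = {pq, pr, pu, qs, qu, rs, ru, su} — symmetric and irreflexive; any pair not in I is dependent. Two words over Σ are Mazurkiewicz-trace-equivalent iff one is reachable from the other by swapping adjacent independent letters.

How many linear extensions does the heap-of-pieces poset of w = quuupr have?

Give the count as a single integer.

drop 0:q onto floor
drop 1:u onto floor
drop 2:u onto {1:u}
drop 3:u onto {2:u}
drop 4:p onto floor
drop 5:r onto {0:q}
ground layer = {0:q, 1:u, 4:p}
drop-orders for the pieces not yet dropped (sum over which currently-grounded one goes next):
  1 to go: {3} 1  {4} 1  {5} 1
  2 to go: {0,5} 1  {2,3} 1  {3,4} 2  {3,5} 2  {4,5} 2
  3 to go: {0,3,5} 3  {0,4,5} 3  {1,2,3} 1  {2,3,4} 3  {2,3,5} 3  {3,4,5} 6
  4 to go: {0,2,3,5} 6  {0,3,4,5} 12  {1,2,3,4} 4  {1,2,3,5} 4  {2,3,4,5} 12
  if 0:q drops first: 20 orders
  if 1:u drops first: 30 orders
  if 4:p drops first: 10 orders
heap linearizations: 60

60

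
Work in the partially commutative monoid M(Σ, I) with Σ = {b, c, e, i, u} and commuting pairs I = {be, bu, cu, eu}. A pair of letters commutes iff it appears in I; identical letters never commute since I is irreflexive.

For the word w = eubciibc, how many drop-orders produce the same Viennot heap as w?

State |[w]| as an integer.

0(e) covers ∅
1(u) covers ∅
2(b) covers ∅
3(c) covers 0:e, 2:b
4(i) covers 1:u, 3:c
5(i) covers 4:i
6(b) covers 5:i
7(c) covers 6:b
floor of heap: 0:e, 1:u, 2:b
completions by unplaced set U, small U first (add the entries for U minus each lowest piece of U):
  |U|=1: {7}:1
  |U|=2: {6,7}:1
  |U|=3: {5,6,7}:1
  |U|=4: {4,5,6,7}:1
  |U|=5: {1,4,5,6,7}:1  {3,4,5,6,7}:1
  |U|=6: {0,3,4,5,6,7}:1  {1,3,4,5,6,7}:2  {2,3,4,5,6,7}:1
  start at 0(e): 3
  start at 1(u): 2
  start at 2(b): 3
sum over floor = 8

8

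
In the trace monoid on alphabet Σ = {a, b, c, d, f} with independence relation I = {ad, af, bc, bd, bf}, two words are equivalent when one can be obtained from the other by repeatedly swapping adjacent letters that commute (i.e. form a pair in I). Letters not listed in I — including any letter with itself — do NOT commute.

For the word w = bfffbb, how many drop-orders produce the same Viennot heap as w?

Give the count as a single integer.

20

piece 0:b — minimal
piece 1:f — minimal
piece 2:f rests on {1:f}
piece 3:f rests on {2:f}
piece 4:b rests on {0:b}
piece 5:b rests on {4:b}
minimal pieces: {0:b, 1:f}
ways to finish when only these pieces remain (= sum over removing one remaining piece with nothing left below it):
  1 left: {3}→1  {5}→1
  2 left: {2,3}→1  {3,5}→2  {4,5}→1
  3 left: {0,4,5}→1  {1,2,3}→1  {2,3,5}→3  {3,4,5}→3
  4 left: {0,3,4,5}→4  {1,2,3,5}→4  {2,3,4,5}→6
  placing 0:b first → 10 extensions
  placing 1:f first → 10 extensions
total linear extensions = 20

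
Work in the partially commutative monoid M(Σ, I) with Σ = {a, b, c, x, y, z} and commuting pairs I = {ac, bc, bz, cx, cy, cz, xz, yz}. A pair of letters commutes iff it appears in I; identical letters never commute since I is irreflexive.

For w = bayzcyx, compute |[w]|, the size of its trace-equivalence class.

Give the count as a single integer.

piece 0:b — minimal
piece 1:a rests on {0:b}
piece 2:y rests on {1:a}
piece 3:z rests on {1:a}
piece 4:c — minimal
piece 5:y rests on {2:y}
piece 6:x rests on {5:y}
minimal pieces: {0:b, 4:c}
ways to finish when only these pieces remain (= sum over removing one remaining piece with nothing left below it):
  1 left: {3}→1  {4}→1  {6}→1
  2 left: {3,4}→2  {3,6}→2  {4,6}→2  {5,6}→1
  3 left: {2,5,6}→1  {3,4,6}→6  {3,5,6}→3  {4,5,6}→3
  4 left: {2,3,5,6}→4  {2,4,5,6}→4  {3,4,5,6}→12
  5 left: {1,2,3,5,6}→4  {2,3,4,5,6}→20
  placing 0:b first → 24 extensions
  placing 4:c first → 4 extensions
total linear extensions = 28

28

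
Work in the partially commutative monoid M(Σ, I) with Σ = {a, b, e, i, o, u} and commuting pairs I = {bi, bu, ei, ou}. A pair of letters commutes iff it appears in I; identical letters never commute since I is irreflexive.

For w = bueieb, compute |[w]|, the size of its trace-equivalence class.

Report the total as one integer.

9

#0=b has no predecessor
#1=u has no predecessor
#2=e depends on [0:b, 1:u]
#3=i depends on [1:u]
#4=e depends on [2:e]
#5=b depends on [4:e]
sources: [0:b, 1:u]
N(rest) = Σ N(rest − s) over sources s of rest; N(one piece) = 1:
  size 1 → [3]=1  [5]=1
  size 2 → [3,5]=2  [4,5]=1
  size 3 → [2,4,5]=1  [3,4,5]=3
  size 4 → [0,2,4,5]=1  [2,3,4,5]=4
  first=0(b) contributes 4
  first=1(u) contributes 5
|[w]| = 9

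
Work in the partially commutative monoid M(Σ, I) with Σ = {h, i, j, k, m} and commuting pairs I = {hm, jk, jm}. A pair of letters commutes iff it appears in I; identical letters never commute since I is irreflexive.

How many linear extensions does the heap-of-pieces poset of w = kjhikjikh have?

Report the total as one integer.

drop 0:k onto floor
drop 1:j onto floor
drop 2:h onto {0:k, 1:j}
drop 3:i onto {2:h}
drop 4:k onto {3:i}
drop 5:j onto {3:i}
drop 6:i onto {4:k, 5:j}
drop 7:k onto {6:i}
drop 8:h onto {7:k}
ground layer = {0:k, 1:j}
drop-orders for the pieces not yet dropped (sum over which currently-grounded one goes next):
  1 to go: {8} 1
  2 to go: {7,8} 1
  3 to go: {6,7,8} 1
  4 to go: {4,6,7,8} 1  {5,6,7,8} 1
  5 to go: {4,5,6,7,8} 2
  6 to go: {3,4,5,6,7,8} 2
  7 to go: {2,3,4,5,6,7,8} 2
  if 0:k drops first: 2 orders
  if 1:j drops first: 2 orders
heap linearizations: 4

4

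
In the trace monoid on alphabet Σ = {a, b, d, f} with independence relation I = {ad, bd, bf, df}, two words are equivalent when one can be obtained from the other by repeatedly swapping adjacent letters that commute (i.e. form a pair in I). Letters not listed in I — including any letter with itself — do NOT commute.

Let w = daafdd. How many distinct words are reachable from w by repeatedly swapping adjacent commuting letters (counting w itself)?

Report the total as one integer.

20

#0=d has no predecessor
#1=a has no predecessor
#2=a depends on [1:a]
#3=f depends on [2:a]
#4=d depends on [0:d]
#5=d depends on [4:d]
sources: [0:d, 1:a]
N(rest) = Σ N(rest − s) over sources s of rest; N(one piece) = 1:
  size 1 → [3]=1  [5]=1
  size 2 → [2,3]=1  [3,5]=2  [4,5]=1
  size 3 → [0,4,5]=1  [1,2,3]=1  [2,3,5]=3  [3,4,5]=3
  size 4 → [0,3,4,5]=4  [1,2,3,5]=4  [2,3,4,5]=6
  first=0(d) contributes 10
  first=1(a) contributes 10
|[w]| = 20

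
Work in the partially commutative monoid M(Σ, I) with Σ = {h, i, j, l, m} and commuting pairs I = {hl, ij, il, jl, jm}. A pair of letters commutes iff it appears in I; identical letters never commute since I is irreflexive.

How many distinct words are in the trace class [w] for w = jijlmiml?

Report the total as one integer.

piece 0:j — minimal
piece 1:i — minimal
piece 2:j rests on {0:j}
piece 3:l — minimal
piece 4:m rests on {1:i, 3:l}
piece 5:i rests on {4:m}
piece 6:m rests on {5:i}
piece 7:l rests on {6:m}
minimal pieces: {0:j, 1:i, 3:l}
ways to finish when only these pieces remain (= sum over removing one remaining piece with nothing left below it):
  1 left: {2}→1  {7}→1
  2 left: {0,2}→1  {2,7}→2  {6,7}→1
  3 left: {0,2,7}→3  {2,6,7}→3  {5,6,7}→1
  4 left: {0,2,6,7}→6  {2,5,6,7}→4  {4,5,6,7}→1
  5 left: {0,2,5,6,7}→10  {1,4,5,6,7}→1  {2,4,5,6,7}→5  {3,4,5,6,7}→1
  6 left: {0,2,4,5,6,7}→15  {1,2,4,5,6,7}→6  {1,3,4,5,6,7}→2  {2,3,4,5,6,7}→6
  placing 0:j first → 14 extensions
  placing 1:i first → 21 extensions
  placing 3:l first → 21 extensions
total linear extensions = 56

56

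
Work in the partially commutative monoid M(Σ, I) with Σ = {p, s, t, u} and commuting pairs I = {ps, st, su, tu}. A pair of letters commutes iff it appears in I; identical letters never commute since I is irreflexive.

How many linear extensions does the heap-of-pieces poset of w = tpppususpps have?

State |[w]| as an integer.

0(t) covers ∅
1(p) covers 0:t
2(p) covers 1:p
3(p) covers 2:p
4(u) covers 3:p
5(s) covers ∅
6(u) covers 4:u
7(s) covers 5:s
8(p) covers 6:u
9(p) covers 8:p
10(s) covers 7:s
floor of heap: 0:t, 5:s
completions by unplaced set U, small U first (add the entries for U minus each lowest piece of U):
  |U|=1: {9}:1  {10}:1
  |U|=2: {7,10}:1  {8,9}:1  {9,10}:2
  |U|=3: {5,7,10}:1  {6,8,9}:1  {7,9,10}:3  {8,9,10}:3
  |U|=4: {4,6,8,9}:1  {5,7,9,10}:4  {6,8,9,10}:4  {7,8,9,10}:6
  |U|=5: {3,4,6,8,9}:1  {4,6,8,9,10}:5  {5,7,8,9,10}:10  {6,7,8,9,10}:10
  |U|=6: {2,3,4,6,8,9}:1  {3,4,6,8,9,10}:6  {4,6,7,8,9,10}:15  {5,6,7,8,9,10}:20
  |U|=7: {1,2,3,4,6,8,9}:1  {2,3,4,6,8,9,10}:7  {3,4,6,7,8,9,10}:21  {4,5,6,7,8,9,10}:35
  |U|=8: {0,1,2,3,4,6,8,9}:1  {1,2,3,4,6,8,9,10}:8  {2,3,4,6,7,8,9,10}:28  {3,4,5,6,7,8,9,10}:56
  |U|=9: {0,1,2,3,4,6,8,9,10}:9  {1,2,3,4,6,7,8,9,10}:36  {2,3,4,5,6,7,8,9,10}:84
  start at 0(t): 120
  start at 5(s): 45
sum over floor = 165

165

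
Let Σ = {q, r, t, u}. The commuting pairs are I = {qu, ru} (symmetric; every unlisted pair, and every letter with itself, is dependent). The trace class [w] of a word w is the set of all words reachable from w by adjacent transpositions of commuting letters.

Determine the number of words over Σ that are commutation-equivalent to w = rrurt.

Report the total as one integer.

4

drop 0:r onto floor
drop 1:r onto {0:r}
drop 2:u onto floor
drop 3:r onto {1:r}
drop 4:t onto {2:u, 3:r}
ground layer = {0:r, 2:u}
drop-orders for the pieces not yet dropped (sum over which currently-grounded one goes next):
  1 to go: {4} 1
  2 to go: {2,4} 1  {3,4} 1
  3 to go: {1,3,4} 1  {2,3,4} 2
  if 0:r drops first: 3 orders
  if 2:u drops first: 1 orders
heap linearizations: 4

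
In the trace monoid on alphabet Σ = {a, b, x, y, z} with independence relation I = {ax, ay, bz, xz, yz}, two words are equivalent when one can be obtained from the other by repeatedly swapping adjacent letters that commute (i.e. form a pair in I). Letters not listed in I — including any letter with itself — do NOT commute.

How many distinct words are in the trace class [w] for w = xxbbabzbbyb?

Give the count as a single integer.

#0=x has no predecessor
#1=x depends on [0:x]
#2=b depends on [1:x]
#3=b depends on [2:b]
#4=a depends on [3:b]
#5=b depends on [4:a]
#6=z depends on [4:a]
#7=b depends on [5:b]
#8=b depends on [7:b]
#9=y depends on [8:b]
#10=b depends on [9:y]
sources: [0:x]
N(rest) = Σ N(rest − s) over sources s of rest; N(one piece) = 1:
  size 1 → [6]=1  [10]=1
  size 2 → [6,10]=2  [9,10]=1
  size 3 → [6,9,10]=3  [8,9,10]=1
  size 4 → [6,8,9,10]=4  [7,8,9,10]=1
  size 5 → [5,7,8,9,10]=1  [6,7,8,9,10]=5
  size 6 → [5,6,7,8,9,10]=6
  size 7 → [4,5,6,7,8,9,10]=6
  size 8 → [3,4,5,6,7,8,9,10]=6
  size 9 → [2,3,4,5,6,7,8,9,10]=6
  first=0(x) contributes 6

6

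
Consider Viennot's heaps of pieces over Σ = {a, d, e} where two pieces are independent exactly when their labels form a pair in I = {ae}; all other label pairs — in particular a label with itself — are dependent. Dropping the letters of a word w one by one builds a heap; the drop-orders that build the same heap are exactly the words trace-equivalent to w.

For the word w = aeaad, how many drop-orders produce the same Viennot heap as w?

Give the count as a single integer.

4

drop 0:a onto floor
drop 1:e onto floor
drop 2:a onto {0:a}
drop 3:a onto {2:a}
drop 4:d onto {1:e, 3:a}
ground layer = {0:a, 1:e}
drop-orders for the pieces not yet dropped (sum over which currently-grounded one goes next):
  1 to go: {4} 1
  2 to go: {1,4} 1  {3,4} 1
  3 to go: {1,3,4} 2  {2,3,4} 1
  if 0:a drops first: 3 orders
  if 1:e drops first: 1 orders
heap linearizations: 4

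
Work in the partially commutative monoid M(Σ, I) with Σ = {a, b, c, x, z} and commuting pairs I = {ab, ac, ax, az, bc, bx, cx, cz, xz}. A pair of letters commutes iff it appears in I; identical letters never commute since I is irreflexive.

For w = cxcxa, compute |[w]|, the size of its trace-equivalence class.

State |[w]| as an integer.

piece 0:c — minimal
piece 1:x — minimal
piece 2:c rests on {0:c}
piece 3:x rests on {1:x}
piece 4:a — minimal
minimal pieces: {0:c, 1:x, 4:a}
ways to finish when only these pieces remain (= sum over removing one remaining piece with nothing left below it):
  1 left: {2}→1  {3}→1  {4}→1
  2 left: {0,2}→1  {1,3}→1  {2,3}→2  {2,4}→2  {3,4}→2
  3 left: {0,2,3}→3  {0,2,4}→3  {1,2,3}→3  {1,3,4}→3  {2,3,4}→6
  placing 0:c first → 12 extensions
  placing 1:x first → 12 extensions
  placing 4:a first → 6 extensions
total linear extensions = 30

30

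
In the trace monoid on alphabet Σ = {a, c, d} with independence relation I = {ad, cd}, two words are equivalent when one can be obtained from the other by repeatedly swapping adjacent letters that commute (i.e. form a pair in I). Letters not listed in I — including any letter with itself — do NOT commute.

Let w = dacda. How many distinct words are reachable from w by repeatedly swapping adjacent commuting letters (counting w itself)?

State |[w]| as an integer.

10

#0=d has no predecessor
#1=a has no predecessor
#2=c depends on [1:a]
#3=d depends on [0:d]
#4=a depends on [2:c]
sources: [0:d, 1:a]
N(rest) = Σ N(rest − s) over sources s of rest; N(one piece) = 1:
  size 1 → [3]=1  [4]=1
  size 2 → [0,3]=1  [2,4]=1  [3,4]=2
  size 3 → [0,3,4]=3  [1,2,4]=1  [2,3,4]=3
  first=0(d) contributes 4
  first=1(a) contributes 6
|[w]| = 10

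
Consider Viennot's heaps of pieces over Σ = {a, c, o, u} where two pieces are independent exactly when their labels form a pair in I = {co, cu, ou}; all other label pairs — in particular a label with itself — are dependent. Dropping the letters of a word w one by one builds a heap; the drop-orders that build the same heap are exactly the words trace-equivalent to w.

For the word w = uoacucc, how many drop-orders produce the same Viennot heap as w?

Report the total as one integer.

0(u) covers ∅
1(o) covers ∅
2(a) covers 0:u, 1:o
3(c) covers 2:a
4(u) covers 2:a
5(c) covers 3:c
6(c) covers 5:c
floor of heap: 0:u, 1:o
completions by unplaced set U, small U first (add the entries for U minus each lowest piece of U):
  |U|=1: {4}:1  {6}:1
  |U|=2: {4,6}:2  {5,6}:1
  |U|=3: {3,5,6}:1  {4,5,6}:3
  |U|=4: {3,4,5,6}:4
  |U|=5: {2,3,4,5,6}:4
  start at 0(u): 4
  start at 1(o): 4
sum over floor = 8

8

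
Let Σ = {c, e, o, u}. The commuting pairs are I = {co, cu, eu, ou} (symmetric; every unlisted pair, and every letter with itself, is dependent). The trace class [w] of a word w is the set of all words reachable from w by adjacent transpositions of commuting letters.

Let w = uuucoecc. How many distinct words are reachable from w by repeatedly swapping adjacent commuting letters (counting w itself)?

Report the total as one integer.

112

piece 0:u — minimal
piece 1:u rests on {0:u}
piece 2:u rests on {1:u}
piece 3:c — minimal
piece 4:o — minimal
piece 5:e rests on {3:c, 4:o}
piece 6:c rests on {5:e}
piece 7:c rests on {6:c}
minimal pieces: {0:u, 3:c, 4:o}
ways to finish when only these pieces remain (= sum over removing one remaining piece with nothing left below it):
  1 left: {2}→1  {7}→1
  2 left: {1,2}→1  {2,7}→2  {6,7}→1
  3 left: {0,1,2}→1  {1,2,7}→3  {2,6,7}→3  {5,6,7}→1
  4 left: {0,1,2,7}→4  {1,2,6,7}→6  {2,5,6,7}→4  {3,5,6,7}→1  {4,5,6,7}→1
  5 left: {0,1,2,6,7}→10  {1,2,5,6,7}→10  {2,3,5,6,7}→5  {2,4,5,6,7}→5  {3,4,5,6,7}→2
  6 left: {0,1,2,5,6,7}→20  {1,2,3,5,6,7}→15  {1,2,4,5,6,7}→15  {2,3,4,5,6,7}→12
  placing 0:u first → 42 extensions
  placing 3:c first → 35 extensions
  placing 4:o first → 35 extensions
total linear extensions = 112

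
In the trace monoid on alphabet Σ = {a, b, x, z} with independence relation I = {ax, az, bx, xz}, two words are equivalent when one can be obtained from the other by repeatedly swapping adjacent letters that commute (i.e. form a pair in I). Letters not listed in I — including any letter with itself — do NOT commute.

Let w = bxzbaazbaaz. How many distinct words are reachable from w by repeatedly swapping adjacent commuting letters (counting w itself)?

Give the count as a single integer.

#0=b has no predecessor
#1=x has no predecessor
#2=z depends on [0:b]
#3=b depends on [2:z]
#4=a depends on [3:b]
#5=a depends on [4:a]
#6=z depends on [3:b]
#7=b depends on [5:a, 6:z]
#8=a depends on [7:b]
#9=a depends on [8:a]
#10=z depends on [7:b]
sources: [0:b, 1:x]
N(rest) = Σ N(rest − s) over sources s of rest; N(one piece) = 1:
  size 1 → [1]=1  [9]=1  [10]=1
  size 2 → [1,9]=2  [1,10]=2  [8,9]=1  [9,10]=2
  size 3 → [1,8,9]=3  [1,9,10]=6  [8,9,10]=3
  size 4 → [1,8,9,10]=12  [7,8,9,10]=3
  size 5 → [1,7,8,9,10]=15  [5,7,8,9,10]=3  [6,7,8,9,10]=3
  size 6 → [1,5,7,8,9,10]=18  [1,6,7,8,9,10]=18  [4,5,7,8,9,10]=3  [5,6,7,8,9,10]=6
  size 7 → [1,4,5,7,8,9,10]=21  [1,5,6,7,8,9,10]=42  [4,5,6,7,8,9,10]=9
  size 8 → [1,4,5,6,7,8,9,10]=72  [3,4,5,6,7,8,9,10]=9
  size 9 → [1,3,4,5,6,7,8,9,10]=81  [2,3,4,5,6,7,8,9,10]=9
  first=0(b) contributes 90
  first=1(x) contributes 9
|[w]| = 99

99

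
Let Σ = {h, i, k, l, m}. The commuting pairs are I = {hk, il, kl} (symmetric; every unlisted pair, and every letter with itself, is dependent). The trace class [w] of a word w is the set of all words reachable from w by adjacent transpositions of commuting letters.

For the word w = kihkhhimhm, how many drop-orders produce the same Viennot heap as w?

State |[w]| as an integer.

4

0(k) covers ∅
1(i) covers 0:k
2(h) covers 1:i
3(k) covers 1:i
4(h) covers 2:h
5(h) covers 4:h
6(i) covers 3:k, 5:h
7(m) covers 6:i
8(h) covers 7:m
9(m) covers 8:h
floor of heap: 0:k
completions by unplaced set U, small U first (add the entries for U minus each lowest piece of U):
  |U|=1: {9}:1
  |U|=2: {8,9}:1
  |U|=3: {7,8,9}:1
  |U|=4: {6,7,8,9}:1
  |U|=5: {3,6,7,8,9}:1  {5,6,7,8,9}:1
  |U|=6: {3,5,6,7,8,9}:2  {4,5,6,7,8,9}:1
  |U|=7: {2,4,5,6,7,8,9}:1  {3,4,5,6,7,8,9}:3
  |U|=8: {2,3,4,5,6,7,8,9}:4
  start at 0(k): 4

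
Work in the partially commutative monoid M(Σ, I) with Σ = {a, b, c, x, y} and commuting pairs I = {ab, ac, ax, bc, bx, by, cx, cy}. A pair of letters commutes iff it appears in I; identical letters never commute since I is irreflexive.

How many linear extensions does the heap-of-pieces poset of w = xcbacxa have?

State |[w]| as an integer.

0(x) covers ∅
1(c) covers ∅
2(b) covers ∅
3(a) covers ∅
4(c) covers 1:c
5(x) covers 0:x
6(a) covers 3:a
floor of heap: 0:x, 1:c, 2:b, 3:a
completions by unplaced set U, small U first (add the entries for U minus each lowest piece of U):
  |U|=1: {2}:1  {4}:1  {5}:1  {6}:1
  |U|=2: {0,5}:1  {1,4}:1  {2,4}:2  {2,5}:2  {2,6}:2  {3,6}:1  {4,5}:2  {4,6}:2  {5,6}:2
  |U|=3: {0,2,5}:3  {0,4,5}:3  {0,5,6}:3  {1,2,4}:3  {1,4,5}:3  {1,4,6}:3  {2,3,6}:3  {2,4,5}:6  {2,4,6}:6  {2,5,6}:6  {3,4,6}:3  {3,5,6}:3  {4,5,6}:6
  |U|=4: {0,1,4,5}:6  {0,2,4,5}:12  {0,2,5,6}:12  {0,3,5,6}:6  {0,4,5,6}:12  {1,2,4,5}:12  {1,2,4,6}:12  {1,3,4,6}:6  {1,4,5,6}:12  {2,3,4,6}:12  {2,3,5,6}:12  {2,4,5,6}:24  {3,4,5,6}:12
  |U|=5: {0,1,2,4,5}:30  {0,1,4,5,6}:30  {0,2,3,5,6}:30  {0,2,4,5,6}:60  {0,3,4,5,6}:30  {1,2,3,4,6}:30  {1,2,4,5,6}:60  {1,3,4,5,6}:30  {2,3,4,5,6}:60
  start at 0(x): 180
  start at 1(c): 180
  start at 2(b): 90
  start at 3(a): 180
sum over floor = 630

630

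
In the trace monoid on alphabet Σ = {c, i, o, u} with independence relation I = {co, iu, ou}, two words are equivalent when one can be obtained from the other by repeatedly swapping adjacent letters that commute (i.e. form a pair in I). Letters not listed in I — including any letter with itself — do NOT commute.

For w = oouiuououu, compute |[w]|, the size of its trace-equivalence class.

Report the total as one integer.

#0=o has no predecessor
#1=o depends on [0:o]
#2=u has no predecessor
#3=i depends on [1:o]
#4=u depends on [2:u]
#5=o depends on [3:i]
#6=u depends on [4:u]
#7=o depends on [5:o]
#8=u depends on [6:u]
#9=u depends on [8:u]
sources: [0:o, 2:u]
N(rest) = Σ N(rest − s) over sources s of rest; N(one piece) = 1:
  size 1 → [7]=1  [9]=1
  size 2 → [5,7]=1  [7,9]=2  [8,9]=1
  size 3 → [3,5,7]=1  [5,7,9]=3  [6,8,9]=1  [7,8,9]=3
  size 4 → [1,3,5,7]=1  [3,5,7,9]=4  [4,6,8,9]=1  [5,7,8,9]=6  [6,7,8,9]=4
  size 5 → [0,1,3,5,7]=1  [1,3,5,7,9]=5  [2,4,6,8,9]=1  [3,5,7,8,9]=10  [4,6,7,8,9]=5  [5,6,7,8,9]=10
  size 6 → [0,1,3,5,7,9]=6  [1,3,5,7,8,9]=15  [2,4,6,7,8,9]=6  [3,5,6,7,8,9]=20  [4,5,6,7,8,9]=15
  size 7 → [0,1,3,5,7,8,9]=21  [1,3,5,6,7,8,9]=35  [2,4,5,6,7,8,9]=21  [3,4,5,6,7,8,9]=35
  size 8 → [0,1,3,5,6,7,8,9]=56  [1,3,4,5,6,7,8,9]=70  [2,3,4,5,6,7,8,9]=56
  first=0(o) contributes 126
  first=2(u) contributes 126
|[w]| = 252

252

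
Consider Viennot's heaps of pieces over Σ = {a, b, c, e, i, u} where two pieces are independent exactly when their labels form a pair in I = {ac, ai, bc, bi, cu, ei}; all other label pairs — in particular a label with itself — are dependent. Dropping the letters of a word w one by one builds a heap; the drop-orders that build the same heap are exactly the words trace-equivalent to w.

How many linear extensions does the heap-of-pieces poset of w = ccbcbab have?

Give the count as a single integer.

35

#0=c has no predecessor
#1=c depends on [0:c]
#2=b has no predecessor
#3=c depends on [1:c]
#4=b depends on [2:b]
#5=a depends on [4:b]
#6=b depends on [5:a]
sources: [0:c, 2:b]
N(rest) = Σ N(rest − s) over sources s of rest; N(one piece) = 1:
  size 1 → [3]=1  [6]=1
  size 2 → [1,3]=1  [3,6]=2  [5,6]=1
  size 3 → [0,1,3]=1  [1,3,6]=3  [3,5,6]=3  [4,5,6]=1
  size 4 → [0,1,3,6]=4  [1,3,5,6]=6  [2,4,5,6]=1  [3,4,5,6]=4
  size 5 → [0,1,3,5,6]=10  [1,3,4,5,6]=10  [2,3,4,5,6]=5
  first=0(c) contributes 15
  first=2(b) contributes 20
|[w]| = 35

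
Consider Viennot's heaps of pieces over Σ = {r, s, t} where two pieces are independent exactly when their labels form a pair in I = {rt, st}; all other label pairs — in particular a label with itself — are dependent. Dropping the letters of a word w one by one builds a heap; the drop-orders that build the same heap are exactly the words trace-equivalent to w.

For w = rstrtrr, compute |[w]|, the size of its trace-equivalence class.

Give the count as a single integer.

21

0(r) covers ∅
1(s) covers 0:r
2(t) covers ∅
3(r) covers 1:s
4(t) covers 2:t
5(r) covers 3:r
6(r) covers 5:r
floor of heap: 0:r, 2:t
completions by unplaced set U, small U first (add the entries for U minus each lowest piece of U):
  |U|=1: {4}:1  {6}:1
  |U|=2: {2,4}:1  {4,6}:2  {5,6}:1
  |U|=3: {2,4,6}:3  {3,5,6}:1  {4,5,6}:3
  |U|=4: {1,3,5,6}:1  {2,4,5,6}:6  {3,4,5,6}:4
  |U|=5: {0,1,3,5,6}:1  {1,3,4,5,6}:5  {2,3,4,5,6}:10
  start at 0(r): 15
  start at 2(t): 6
sum over floor = 21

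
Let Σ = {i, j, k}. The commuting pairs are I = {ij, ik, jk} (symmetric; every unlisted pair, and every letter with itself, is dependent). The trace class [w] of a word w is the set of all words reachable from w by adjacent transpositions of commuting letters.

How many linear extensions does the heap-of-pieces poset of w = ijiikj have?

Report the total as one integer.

0(i) covers ∅
1(j) covers ∅
2(i) covers 0:i
3(i) covers 2:i
4(k) covers ∅
5(j) covers 1:j
floor of heap: 0:i, 1:j, 4:k
completions by unplaced set U, small U first (add the entries for U minus each lowest piece of U):
  |U|=1: {3}:1  {4}:1  {5}:1
  |U|=2: {1,5}:1  {2,3}:1  {3,4}:2  {3,5}:2  {4,5}:2
  |U|=3: {0,2,3}:1  {1,3,5}:3  {1,4,5}:3  {2,3,4}:3  {2,3,5}:3  {3,4,5}:6
  |U|=4: {0,2,3,4}:4  {0,2,3,5}:4  {1,2,3,5}:6  {1,3,4,5}:12  {2,3,4,5}:12
  start at 0(i): 30
  start at 1(j): 20
  start at 4(k): 10
sum over floor = 60

60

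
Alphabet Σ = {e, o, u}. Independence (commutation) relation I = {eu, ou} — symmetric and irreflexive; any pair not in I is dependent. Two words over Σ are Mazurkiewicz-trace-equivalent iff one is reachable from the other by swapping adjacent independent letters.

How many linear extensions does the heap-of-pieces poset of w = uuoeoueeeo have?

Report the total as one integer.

120

0(u) covers ∅
1(u) covers 0:u
2(o) covers ∅
3(e) covers 2:o
4(o) covers 3:e
5(u) covers 1:u
6(e) covers 4:o
7(e) covers 6:e
8(e) covers 7:e
9(o) covers 8:e
floor of heap: 0:u, 2:o
completions by unplaced set U, small U first (add the entries for U minus each lowest piece of U):
  |U|=1: {5}:1  {9}:1
  |U|=2: {1,5}:1  {5,9}:2  {8,9}:1
  |U|=3: {0,1,5}:1  {1,5,9}:3  {5,8,9}:3  {7,8,9}:1
  |U|=4: {0,1,5,9}:4  {1,5,8,9}:6  {5,7,8,9}:4  {6,7,8,9}:1
  |U|=5: {0,1,5,8,9}:10  {1,5,7,8,9}:10  {4,6,7,8,9}:1  {5,6,7,8,9}:5
  |U|=6: {0,1,5,7,8,9}:20  {1,5,6,7,8,9}:15  {3,4,6,7,8,9}:1  {4,5,6,7,8,9}:6
  |U|=7: {0,1,5,6,7,8,9}:35  {1,4,5,6,7,8,9}:21  {2,3,4,6,7,8,9}:1  {3,4,5,6,7,8,9}:7
  |U|=8: {0,1,4,5,6,7,8,9}:56  {1,3,4,5,6,7,8,9}:28  {2,3,4,5,6,7,8,9}:8
  start at 0(u): 36
  start at 2(o): 84
sum over floor = 120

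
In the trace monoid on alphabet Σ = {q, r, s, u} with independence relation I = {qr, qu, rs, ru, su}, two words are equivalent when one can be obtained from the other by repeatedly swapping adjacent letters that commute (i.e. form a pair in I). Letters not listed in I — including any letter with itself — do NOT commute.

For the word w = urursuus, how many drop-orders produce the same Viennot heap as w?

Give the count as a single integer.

#0=u has no predecessor
#1=r has no predecessor
#2=u depends on [0:u]
#3=r depends on [1:r]
#4=s has no predecessor
#5=u depends on [2:u]
#6=u depends on [5:u]
#7=s depends on [4:s]
sources: [0:u, 1:r, 4:s]
N(rest) = Σ N(rest − s) over sources s of rest; N(one piece) = 1:
  size 1 → [3]=1  [6]=1  [7]=1
  size 2 → [1,3]=1  [3,6]=2  [3,7]=2  [4,7]=1  [5,6]=1  [6,7]=2
  size 3 → [1,3,6]=3  [1,3,7]=3  [2,5,6]=1  [3,4,7]=3  [3,5,6]=3  [3,6,7]=6  [4,6,7]=3  [5,6,7]=3
  size 4 → [0,2,5,6]=1  [1,3,4,7]=6  [1,3,5,6]=6  [1,3,6,7]=12  [2,3,5,6]=4  [2,5,6,7]=4  [3,4,6,7]=12  [3,5,6,7]=12  [4,5,6,7]=6
  size 5 → [0,2,3,5,6]=5  [0,2,5,6,7]=5  [1,2,3,5,6]=10  [1,3,4,6,7]=30  [1,3,5,6,7]=30  [2,3,5,6,7]=20  [2,4,5,6,7]=10  [3,4,5,6,7]=30
  size 6 → [0,1,2,3,5,6]=15  [0,2,3,5,6,7]=30  [0,2,4,5,6,7]=15  [1,2,3,5,6,7]=60  [1,3,4,5,6,7]=90  [2,3,4,5,6,7]=60
  first=0(u) contributes 210
  first=1(r) contributes 105
  first=4(s) contributes 105
|[w]| = 420

420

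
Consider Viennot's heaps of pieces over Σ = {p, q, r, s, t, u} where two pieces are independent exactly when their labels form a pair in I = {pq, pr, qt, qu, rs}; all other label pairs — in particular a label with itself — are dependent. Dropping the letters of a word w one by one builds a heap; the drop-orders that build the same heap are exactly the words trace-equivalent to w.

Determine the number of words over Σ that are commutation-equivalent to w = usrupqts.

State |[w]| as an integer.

8

piece 0:u — minimal
piece 1:s rests on {0:u}
piece 2:r rests on {0:u}
piece 3:u rests on {1:s, 2:r}
piece 4:p rests on {3:u}
piece 5:q rests on {1:s, 2:r}
piece 6:t rests on {4:p}
piece 7:s rests on {5:q, 6:t}
minimal pieces: {0:u}
ways to finish when only these pieces remain (= sum over removing one remaining piece with nothing left below it):
  1 left: {7}→1
  2 left: {5,7}→1  {6,7}→1
  3 left: {4,6,7}→1  {5,6,7}→2
  4 left: {3,4,6,7}→1  {4,5,6,7}→3
  5 left: {3,4,5,6,7}→4
  6 left: {1,3,4,5,6,7}→4  {2,3,4,5,6,7}→4
  placing 0:u first → 8 extensions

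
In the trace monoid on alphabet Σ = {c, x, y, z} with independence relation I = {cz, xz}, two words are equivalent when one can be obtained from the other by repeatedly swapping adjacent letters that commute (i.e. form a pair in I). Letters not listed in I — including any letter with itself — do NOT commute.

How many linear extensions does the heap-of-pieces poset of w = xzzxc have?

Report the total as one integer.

#0=x has no predecessor
#1=z has no predecessor
#2=z depends on [1:z]
#3=x depends on [0:x]
#4=c depends on [3:x]
sources: [0:x, 1:z]
N(rest) = Σ N(rest − s) over sources s of rest; N(one piece) = 1:
  size 1 → [2]=1  [4]=1
  size 2 → [1,2]=1  [2,4]=2  [3,4]=1
  size 3 → [0,3,4]=1  [1,2,4]=3  [2,3,4]=3
  first=0(x) contributes 6
  first=1(z) contributes 4
|[w]| = 10

10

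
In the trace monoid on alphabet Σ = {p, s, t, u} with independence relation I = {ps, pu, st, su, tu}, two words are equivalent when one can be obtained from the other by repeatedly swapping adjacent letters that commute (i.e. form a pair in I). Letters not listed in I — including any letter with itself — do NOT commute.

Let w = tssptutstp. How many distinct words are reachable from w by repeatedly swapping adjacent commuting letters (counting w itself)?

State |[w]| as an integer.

drop 0:t onto floor
drop 1:s onto floor
drop 2:s onto {1:s}
drop 3:p onto {0:t}
drop 4:t onto {3:p}
drop 5:u onto floor
drop 6:t onto {4:t}
drop 7:s onto {2:s}
drop 8:t onto {6:t}
drop 9:p onto {8:t}
ground layer = {0:t, 1:s, 5:u}
drop-orders for the pieces not yet dropped (sum over which currently-grounded one goes next):
  1 to go: {5} 1  {7} 1  {9} 1
  2 to go: {2,7} 1  {5,7} 2  {5,9} 2  {7,9} 2  {8,9} 1
  3 to go: {1,2,7} 1  {2,5,7} 3  {2,7,9} 3  {5,7,9} 6  {5,8,9} 3  {6,8,9} 1  {7,8,9} 3
  4 to go: {1,2,5,7} 4  {1,2,7,9} 4  {2,5,7,9} 12  {2,7,8,9} 6  {4,6,8,9} 1  {5,6,8,9} 4  {5,7,8,9} 12  {6,7,8,9} 4
  5 to go: {1,2,5,7,9} 20  {1,2,7,8,9} 10  {2,5,7,8,9} 30  {2,6,7,8,9} 10  {3,4,6,8,9} 1  {4,5,6,8,9} 5  {4,6,7,8,9} 5  {5,6,7,8,9} 20
  6 to go: {0,3,4,6,8,9} 1  {1,2,5,7,8,9} 60  {1,2,6,7,8,9} 20  {2,4,6,7,8,9} 15  {2,5,6,7,8,9} 60  {3,4,5,6,8,9} 6  {3,4,6,7,8,9} 6  {4,5,6,7,8,9} 30
  7 to go: {0,3,4,5,6,8,9} 7  {0,3,4,6,7,8,9} 7  {1,2,4,6,7,8,9} 35  {1,2,5,6,7,8,9} 140  {2,3,4,6,7,8,9} 21  {2,4,5,6,7,8,9} 105  {3,4,5,6,7,8,9} 42
  8 to go: {0,2,3,4,6,7,8,9} 28  {0,3,4,5,6,7,8,9} 56  {1,2,3,4,6,7,8,9} 56  {1,2,4,5,6,7,8,9} 280  {2,3,4,5,6,7,8,9} 168
  if 0:t drops first: 504 orders
  if 1:s drops first: 252 orders
  if 5:u drops first: 84 orders
heap linearizations: 840

840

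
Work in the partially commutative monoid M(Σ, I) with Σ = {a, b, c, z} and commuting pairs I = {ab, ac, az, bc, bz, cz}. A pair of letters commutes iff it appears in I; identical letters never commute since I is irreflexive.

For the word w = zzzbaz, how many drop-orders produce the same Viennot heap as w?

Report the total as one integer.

0(z) covers ∅
1(z) covers 0:z
2(z) covers 1:z
3(b) covers ∅
4(a) covers ∅
5(z) covers 2:z
floor of heap: 0:z, 3:b, 4:a
completions by unplaced set U, small U first (add the entries for U minus each lowest piece of U):
  |U|=1: {3}:1  {4}:1  {5}:1
  |U|=2: {2,5}:1  {3,4}:2  {3,5}:2  {4,5}:2
  |U|=3: {1,2,5}:1  {2,3,5}:3  {2,4,5}:3  {3,4,5}:6
  |U|=4: {0,1,2,5}:1  {1,2,3,5}:4  {1,2,4,5}:4  {2,3,4,5}:12
  start at 0(z): 20
  start at 3(b): 5
  start at 4(a): 5
sum over floor = 30

30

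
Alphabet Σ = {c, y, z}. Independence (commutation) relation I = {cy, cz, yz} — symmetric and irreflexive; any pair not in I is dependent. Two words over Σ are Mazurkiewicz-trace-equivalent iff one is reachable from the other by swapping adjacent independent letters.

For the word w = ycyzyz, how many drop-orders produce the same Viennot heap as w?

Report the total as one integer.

60

piece 0:y — minimal
piece 1:c — minimal
piece 2:y rests on {0:y}
piece 3:z — minimal
piece 4:y rests on {2:y}
piece 5:z rests on {3:z}
minimal pieces: {0:y, 1:c, 3:z}
ways to finish when only these pieces remain (= sum over removing one remaining piece with nothing left below it):
  1 left: {1}→1  {4}→1  {5}→1
  2 left: {1,4}→2  {1,5}→2  {2,4}→1  {3,5}→1  {4,5}→2
  3 left: {0,2,4}→1  {1,2,4}→3  {1,3,5}→3  {1,4,5}→6  {2,4,5}→3  {3,4,5}→3
  4 left: {0,1,2,4}→4  {0,2,4,5}→4  {1,2,4,5}→12  {1,3,4,5}→12  {2,3,4,5}→6
  placing 0:y first → 30 extensions
  placing 1:c first → 10 extensions
  placing 3:z first → 20 extensions
total linear extensions = 60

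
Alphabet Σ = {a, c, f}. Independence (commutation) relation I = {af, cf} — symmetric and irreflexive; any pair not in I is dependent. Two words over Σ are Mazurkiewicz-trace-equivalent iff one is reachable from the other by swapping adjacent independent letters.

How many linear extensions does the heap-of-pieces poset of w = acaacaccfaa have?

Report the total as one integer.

11

piece 0:a — minimal
piece 1:c rests on {0:a}
piece 2:a rests on {1:c}
piece 3:a rests on {2:a}
piece 4:c rests on {3:a}
piece 5:a rests on {4:c}
piece 6:c rests on {5:a}
piece 7:c rests on {6:c}
piece 8:f — minimal
piece 9:a rests on {7:c}
piece 10:a rests on {9:a}
minimal pieces: {0:a, 8:f}
ways to finish when only these pieces remain (= sum over removing one remaining piece with nothing left below it):
  1 left: {8}→1  {10}→1
  2 left: {8,10}→2  {9,10}→1
  3 left: {7,9,10}→1  {8,9,10}→3
  4 left: {6,7,9,10}→1  {7,8,9,10}→4
  5 left: {5,6,7,9,10}→1  {6,7,8,9,10}→5
  6 left: {4,5,6,7,9,10}→1  {5,6,7,8,9,10}→6
  7 left: {3,4,5,6,7,9,10}→1  {4,5,6,7,8,9,10}→7
  8 left: {2,3,4,5,6,7,9,10}→1  {3,4,5,6,7,8,9,10}→8
  9 left: {1,2,3,4,5,6,7,9,10}→1  {2,3,4,5,6,7,8,9,10}→9
  placing 0:a first → 10 extensions
  placing 8:f first → 1 extensions
total linear extensions = 11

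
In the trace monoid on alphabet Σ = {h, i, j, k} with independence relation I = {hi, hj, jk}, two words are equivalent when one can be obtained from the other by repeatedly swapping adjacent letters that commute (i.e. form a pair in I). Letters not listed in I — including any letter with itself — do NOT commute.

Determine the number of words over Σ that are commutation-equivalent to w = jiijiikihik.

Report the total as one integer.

0(j) covers ∅
1(i) covers 0:j
2(i) covers 1:i
3(j) covers 2:i
4(i) covers 3:j
5(i) covers 4:i
6(k) covers 5:i
7(i) covers 6:k
8(h) covers 6:k
9(i) covers 7:i
10(k) covers 8:h, 9:i
floor of heap: 0:j
completions by unplaced set U, small U first (add the entries for U minus each lowest piece of U):
  |U|=1: {10}:1
  |U|=2: {8,10}:1  {9,10}:1
  |U|=3: {7,9,10}:1  {8,9,10}:2
  |U|=4: {7,8,9,10}:3
  |U|=5: {6,7,8,9,10}:3
  |U|=6: {5,6,7,8,9,10}:3
  |U|=7: {4,5,6,7,8,9,10}:3
  |U|=8: {3,4,5,6,7,8,9,10}:3
  |U|=9: {2,3,4,5,6,7,8,9,10}:3
  start at 0(j): 3

3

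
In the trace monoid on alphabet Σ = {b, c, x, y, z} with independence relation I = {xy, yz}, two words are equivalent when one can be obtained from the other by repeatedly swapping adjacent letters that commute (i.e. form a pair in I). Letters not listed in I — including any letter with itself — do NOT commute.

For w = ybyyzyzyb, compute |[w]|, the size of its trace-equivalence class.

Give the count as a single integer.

drop 0:y onto floor
drop 1:b onto {0:y}
drop 2:y onto {1:b}
drop 3:y onto {2:y}
drop 4:z onto {1:b}
drop 5:y onto {3:y}
drop 6:z onto {4:z}
drop 7:y onto {5:y}
drop 8:b onto {6:z, 7:y}
ground layer = {0:y}
drop-orders for the pieces not yet dropped (sum over which currently-grounded one goes next):
  1 to go: {8} 1
  2 to go: {6,8} 1  {7,8} 1
  3 to go: {4,6,8} 1  {5,7,8} 1  {6,7,8} 2
  4 to go: {3,5,7,8} 1  {4,6,7,8} 3  {5,6,7,8} 3
  5 to go: {2,3,5,7,8} 1  {3,5,6,7,8} 4  {4,5,6,7,8} 6
  6 to go: {2,3,5,6,7,8} 5  {3,4,5,6,7,8} 10
  7 to go: {2,3,4,5,6,7,8} 15
  if 0:y drops first: 15 orders

15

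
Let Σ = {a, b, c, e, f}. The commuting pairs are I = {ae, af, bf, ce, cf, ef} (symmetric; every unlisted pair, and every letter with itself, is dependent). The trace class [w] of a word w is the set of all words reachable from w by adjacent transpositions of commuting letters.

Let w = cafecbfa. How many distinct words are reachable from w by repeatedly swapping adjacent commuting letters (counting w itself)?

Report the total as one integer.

piece 0:c — minimal
piece 1:a rests on {0:c}
piece 2:f — minimal
piece 3:e — minimal
piece 4:c rests on {1:a}
piece 5:b rests on {3:e, 4:c}
piece 6:f rests on {2:f}
piece 7:a rests on {5:b}
minimal pieces: {0:c, 2:f, 3:e}
ways to finish when only these pieces remain (= sum over removing one remaining piece with nothing left below it):
  1 left: {6}→1  {7}→1
  2 left: {2,6}→1  {5,7}→1  {6,7}→2
  3 left: {2,6,7}→3  {3,5,7}→1  {4,5,7}→1  {5,6,7}→3
  4 left: {1,4,5,7}→1  {2,5,6,7}→6  {3,4,5,7}→2  {3,5,6,7}→4  {4,5,6,7}→4
  5 left: {0,1,4,5,7}→1  {1,3,4,5,7}→3  {1,4,5,6,7}→5  {2,3,5,6,7}→10  {2,4,5,6,7}→10  {3,4,5,6,7}→10
  6 left: {0,1,3,4,5,7}→4  {0,1,4,5,6,7}→6  {1,2,4,5,6,7}→15  {1,3,4,5,6,7}→18  {2,3,4,5,6,7}→30
  placing 0:c first → 63 extensions
  placing 2:f first → 28 extensions
  placing 3:e first → 21 extensions
total linear extensions = 112

112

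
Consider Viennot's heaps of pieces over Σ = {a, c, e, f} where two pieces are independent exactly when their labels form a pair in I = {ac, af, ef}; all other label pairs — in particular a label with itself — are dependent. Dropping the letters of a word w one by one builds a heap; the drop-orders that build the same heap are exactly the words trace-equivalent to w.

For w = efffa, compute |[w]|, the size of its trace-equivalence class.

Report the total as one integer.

piece 0:e — minimal
piece 1:f — minimal
piece 2:f rests on {1:f}
piece 3:f rests on {2:f}
piece 4:a rests on {0:e}
minimal pieces: {0:e, 1:f}
ways to finish when only these pieces remain (= sum over removing one remaining piece with nothing left below it):
  1 left: {3}→1  {4}→1
  2 left: {0,4}→1  {2,3}→1  {3,4}→2
  3 left: {0,3,4}→3  {1,2,3}→1  {2,3,4}→3
  placing 0:e first → 4 extensions
  placing 1:f first → 6 extensions
total linear extensions = 10

10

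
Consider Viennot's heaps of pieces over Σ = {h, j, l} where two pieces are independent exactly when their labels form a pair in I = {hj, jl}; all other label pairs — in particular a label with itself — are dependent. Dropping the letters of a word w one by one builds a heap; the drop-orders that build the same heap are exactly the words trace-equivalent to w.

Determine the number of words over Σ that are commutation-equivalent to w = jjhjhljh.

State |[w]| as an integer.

0(j) covers ∅
1(j) covers 0:j
2(h) covers ∅
3(j) covers 1:j
4(h) covers 2:h
5(l) covers 4:h
6(j) covers 3:j
7(h) covers 5:l
floor of heap: 0:j, 2:h
completions by unplaced set U, small U first (add the entries for U minus each lowest piece of U):
  |U|=1: {6}:1  {7}:1
  |U|=2: {3,6}:1  {5,7}:1  {6,7}:2
  |U|=3: {1,3,6}:1  {3,6,7}:3  {4,5,7}:1  {5,6,7}:3
  |U|=4: {0,1,3,6}:1  {1,3,6,7}:4  {2,4,5,7}:1  {3,5,6,7}:6  {4,5,6,7}:4
  |U|=5: {0,1,3,6,7}:5  {1,3,5,6,7}:10  {2,4,5,6,7}:5  {3,4,5,6,7}:10
  |U|=6: {0,1,3,5,6,7}:15  {1,3,4,5,6,7}:20  {2,3,4,5,6,7}:15
  start at 0(j): 35
  start at 2(h): 35
sum over floor = 70

70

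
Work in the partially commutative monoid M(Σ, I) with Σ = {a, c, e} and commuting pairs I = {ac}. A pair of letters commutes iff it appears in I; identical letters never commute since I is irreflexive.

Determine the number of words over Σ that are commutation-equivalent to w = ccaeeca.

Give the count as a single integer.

6

#0=c has no predecessor
#1=c depends on [0:c]
#2=a has no predecessor
#3=e depends on [1:c, 2:a]
#4=e depends on [3:e]
#5=c depends on [4:e]
#6=a depends on [4:e]
sources: [0:c, 2:a]
N(rest) = Σ N(rest − s) over sources s of rest; N(one piece) = 1:
  size 1 → [5]=1  [6]=1
  size 2 → [5,6]=2
  size 3 → [4,5,6]=2
  size 4 → [3,4,5,6]=2
  size 5 → [1,3,4,5,6]=2  [2,3,4,5,6]=2
  first=0(c) contributes 4
  first=2(a) contributes 2
|[w]| = 6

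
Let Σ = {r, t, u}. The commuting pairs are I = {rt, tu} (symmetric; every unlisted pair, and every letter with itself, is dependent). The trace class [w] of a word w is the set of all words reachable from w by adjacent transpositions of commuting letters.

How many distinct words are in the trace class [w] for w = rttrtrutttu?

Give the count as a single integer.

piece 0:r — minimal
piece 1:t — minimal
piece 2:t rests on {1:t}
piece 3:r rests on {0:r}
piece 4:t rests on {2:t}
piece 5:r rests on {3:r}
piece 6:u rests on {5:r}
piece 7:t rests on {4:t}
piece 8:t rests on {7:t}
piece 9:t rests on {8:t}
piece 10:u rests on {6:u}
minimal pieces: {0:r, 1:t}
ways to finish when only these pieces remain (= sum over removing one remaining piece with nothing left below it):
  1 left: {9}→1  {10}→1
  2 left: {6,10}→1  {8,9}→1  {9,10}→2
  3 left: {5,6,10}→1  {6,9,10}→3  {7,8,9}→1  {8,9,10}→3
  4 left: {3,5,6,10}→1  {4,7,8,9}→1  {5,6,9,10}→4  {6,8,9,10}→6  {7,8,9,10}→4
  5 left: {0,3,5,6,10}→1  {2,4,7,8,9}→1  {3,5,6,9,10}→5  {4,7,8,9,10}→5  {5,6,8,9,10}→10  {6,7,8,9,10}→10
  6 left: {0,3,5,6,9,10}→6  {1,2,4,7,8,9}→1  {2,4,7,8,9,10}→6  {3,5,6,8,9,10}→15  {4,6,7,8,9,10}→15  {5,6,7,8,9,10}→20
  7 left: {0,3,5,6,8,9,10}→21  {1,2,4,7,8,9,10}→7  {2,4,6,7,8,9,10}→21  {3,5,6,7,8,9,10}→35  {4,5,6,7,8,9,10}→35
  8 left: {0,3,5,6,7,8,9,10}→56  {1,2,4,6,7,8,9,10}→28  {2,4,5,6,7,8,9,10}→56  {3,4,5,6,7,8,9,10}→70
  9 left: {0,3,4,5,6,7,8,9,10}→126  {1,2,4,5,6,7,8,9,10}→84  {2,3,4,5,6,7,8,9,10}→126
  placing 0:r first → 210 extensions
  placing 1:t first → 252 extensions
total linear extensions = 462

462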